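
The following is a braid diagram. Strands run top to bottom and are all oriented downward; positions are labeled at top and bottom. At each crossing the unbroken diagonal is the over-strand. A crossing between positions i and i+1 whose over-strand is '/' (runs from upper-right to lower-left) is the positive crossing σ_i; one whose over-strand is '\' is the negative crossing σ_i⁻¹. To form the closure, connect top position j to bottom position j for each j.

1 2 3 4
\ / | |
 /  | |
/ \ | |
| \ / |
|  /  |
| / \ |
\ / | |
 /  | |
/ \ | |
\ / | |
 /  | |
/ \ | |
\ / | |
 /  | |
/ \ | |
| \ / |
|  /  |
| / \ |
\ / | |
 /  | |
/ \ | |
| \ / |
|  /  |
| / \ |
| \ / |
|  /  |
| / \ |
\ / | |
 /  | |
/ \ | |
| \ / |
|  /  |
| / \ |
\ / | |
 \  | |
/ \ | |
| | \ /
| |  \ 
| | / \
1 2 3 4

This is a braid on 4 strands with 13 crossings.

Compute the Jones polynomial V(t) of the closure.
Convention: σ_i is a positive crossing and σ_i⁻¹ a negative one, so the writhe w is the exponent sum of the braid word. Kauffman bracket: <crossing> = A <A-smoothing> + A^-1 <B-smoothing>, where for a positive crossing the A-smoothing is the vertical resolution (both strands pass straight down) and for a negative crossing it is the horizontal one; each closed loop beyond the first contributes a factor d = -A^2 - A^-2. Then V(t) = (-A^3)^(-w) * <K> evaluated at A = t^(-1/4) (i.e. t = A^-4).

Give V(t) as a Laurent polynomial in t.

-t^10 + t^6 + t^4

Derivation:
Reading the diagram top to bottom ('/'-over between positions i,i+1 = s_i, '\'-over = s_i^-1): braid word = s1 s2 s1 s1 s1 s2 s1 s2 s2 s1 s2 s1^-1 s3^-1.
The presented braid s1 s2 s1 s1 s1 s2 s1 s2 s2 s1 s2 s1^-1 s3^-1 on 4 strands reduces by inverse Markov moves (closure unchanged at each step):
  Destabilize: the word has the form β·s3^-1 where s3^-1 occurs only as the final letter (β ∈ B_3); drop it and the last strand → 3 strands.
  Deconjugate: the word is γ·β·γ⁻¹ with γ = s1 (prefix) and γ⁻¹ = s1^-1 (suffix); strip both.
Reduced to β = s2 s1 s1 s1 s2 s1 s2 s2 s1 s2 on 3 strands, 10 crossings.
Compute on β:
Braid: s2 s1 s1 s1 s2 s1 s2 s2 s1 s2 on 3 strands, 10 crossings.
Writhe w = (#positive) - (#negative) = 10 - 0 = 10.
Computing the Kauffman bracket via state sum. There are 2^10 = 1024 states.
For each crossing: s=0 is the vertical smoothing, s=1 horizontal. Crossing k contributes A^(sign_k * (1 - 2*s_k)); loop factor d = -A^2 - A^-2.
Tabulate the states by total A-exponent and number of loops L (A-exp: L × count):
  A^10: L=3 ×1
  A^8: L=2 ×10
  A^6: L=1 ×25, L=3 ×20
  A^4: L=2 ×100, L=4 ×20
  A^2: L=1 ×36, L=3 ×164, L=5 ×10
  A^0: L=2 ×108, L=4 ×142, L=6 ×2
  A^-2: L=1 ×12, L=3 ×129, L=5 ×69
  A^-4: L=2 ×24, L=4 ×78, L=6 ×18
  A^-6: L=3 ×19, L=5 ×24, L=7 ×2
  A^-8: L=4 ×7, L=6 ×3
  A^-10: L=5 ×1
Each group contributes A^e * Σ count * d^(L-1):
Powers of d = -A^2 - A^-2: d^2 = A^4 + 2 + A^-4; d^3 = -A^6 - 3*A^2 - 3*A^-2 - A^-6; d^4 = A^8 + 4*A^4 + 6 + 4*A^-4 + A^-8; d^5 = -A^10 - 5*A^6 - 10*A^2 - 10*A^-2 - 5*A^-6 - A^-10; d^6 = A^12 + 6*A^8 + 15*A^4 + 20 + 15*A^-4 + 6*A^-8 + A^-12.
  A^10 * (d^2) = A^14 + 2*A^10 + A^6
  A^8 * (10*d) = -10*A^10 - 10*A^6
  A^6 * (25 + 20*d^2) = 20*A^10 + 65*A^6 + 20*A^2
  A^4 * (100*d + 20*d^3) = -20*A^10 - 160*A^6 - 160*A^2 - 20*A^-2
  A^2 * (36 + 164*d^2 + 10*d^4) = 10*A^10 + 204*A^6 + 424*A^2 + 204*A^-2 + 10*A^-6
  A^0 * (108*d + 142*d^3 + 2*d^5) = -2*A^10 - 152*A^6 - 554*A^2 - 554*A^-2 - 152*A^-6 - 2*A^-10
  A^-2 * (12 + 129*d^2 + 69*d^4) = 69*A^6 + 405*A^2 + 684*A^-2 + 405*A^-6 + 69*A^-10
  A^-4 * (24*d + 78*d^3 + 18*d^5) = -18*A^6 - 168*A^2 - 438*A^-2 - 438*A^-6 - 168*A^-10 - 18*A^-14
  A^-6 * (19*d^2 + 24*d^4 + 2*d^6) = 2*A^6 + 36*A^2 + 145*A^-2 + 222*A^-6 + 145*A^-10 + 36*A^-14 + 2*A^-18
  A^-8 * (7*d^3 + 3*d^5) = -3*A^2 - 22*A^-2 - 51*A^-6 - 51*A^-10 - 22*A^-14 - 3*A^-18
  A^-10 * (d^4) = A^-2 + 4*A^-6 + 6*A^-10 + 4*A^-14 + A^-18
Summing the groups: <K> = A^14 + A^6 - A^-10
Normalise by the writhe: (-A^3)^(-w) = (-A^3)^(-10) = A^-30, so f(A) = A^-30 * <K> = A^-16 + A^-24 - A^-40.
Substitute A = t^(-1/4), i.e. A^e → t^(-e/4): V(t) = -t^10 + t^6 + t^4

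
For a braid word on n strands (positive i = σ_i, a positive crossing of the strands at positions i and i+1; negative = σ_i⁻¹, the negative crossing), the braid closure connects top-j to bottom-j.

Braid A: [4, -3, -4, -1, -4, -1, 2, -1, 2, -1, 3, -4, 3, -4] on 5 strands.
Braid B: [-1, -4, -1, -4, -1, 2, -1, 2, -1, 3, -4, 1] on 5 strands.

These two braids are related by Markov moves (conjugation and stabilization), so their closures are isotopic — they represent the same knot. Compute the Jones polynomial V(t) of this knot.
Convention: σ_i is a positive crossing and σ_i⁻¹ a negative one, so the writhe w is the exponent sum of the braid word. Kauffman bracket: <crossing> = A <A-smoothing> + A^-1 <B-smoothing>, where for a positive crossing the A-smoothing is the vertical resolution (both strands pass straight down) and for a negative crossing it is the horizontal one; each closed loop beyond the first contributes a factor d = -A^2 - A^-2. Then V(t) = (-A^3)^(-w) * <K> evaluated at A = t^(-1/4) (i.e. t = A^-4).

1 - t^-1 + 3*t^-2 - 4*t^-3 + 5*t^-4 - 6*t^-5 + 5*t^-6 - 4*t^-7 + 3*t^-8 - t^-9

Derivation:
Markov-equivalent braids have isotopic closures, hence identical knot invariants. Strip the Markov moves from each word to reach a common short braid β, then compute V(t) once on β.
Braid A: s4 s3^-1 s4^-1 s1^-1 s4^-1 s1^-1 s2 s1^-1 s2 s1^-1 s3 s4^-1 s3 s4^-1 on 5 strands reduces by inverse Markov moves (closure unchanged at each step):
  Deconjugate: the word is γ·β·γ⁻¹ with γ = s4 s3^-1 (prefix) and γ⁻¹ = s3 s4^-1 (suffix); strip both.
Reduced to β = s4^-1 s1^-1 s4^-1 s1^-1 s2 s1^-1 s2 s1^-1 s3 s4^-1 on 5 strands, 10 crossings.
Braid B: s1^-1 s4^-1 s1^-1 s4^-1 s1^-1 s2 s1^-1 s2 s1^-1 s3 s4^-1 s1 on 5 strands reduces by inverse Markov moves (closure unchanged at each step):
  Deconjugate: the word is γ·β·γ⁻¹ with γ = s1^-1 (prefix) and γ⁻¹ = s1 (suffix); strip both.
Reduced to β = s4^-1 s1^-1 s4^-1 s1^-1 s2 s1^-1 s2 s1^-1 s3 s4^-1 on 5 strands, 10 crossings.
Both give the same β = s4^-1 s1^-1 s4^-1 s1^-1 s2 s1^-1 s2 s1^-1 s3 s4^-1 on 5 strands, so one state sum suffices:
Braid: s4^-1 s1^-1 s4^-1 s1^-1 s2 s1^-1 s2 s1^-1 s3 s4^-1 on 5 strands, 10 crossings.
Writhe w = (#positive) - (#negative) = 3 - 7 = -4.
Computing the Kauffman bracket via state sum. There are 2^10 = 1024 states.
Smooth each crossing (0=||, 1=⌣⌢); contribution A^(Σ sign_k(1-2s_k)) * d^(L-1).
Tabulate the states by total A-exponent and number of loops L (A-exp: L × count):
  A^10: L=8 ×1
  A^8: L=7 ×10
  A^6: L=6 ×45
  A^4: L=5 ×118, L=7 ×2
  A^2: L=4 ×195, L=6 ×15
  A^0: L=3 ×203, L=5 ×49
  A^-2: L=2 ×123, L=4 ×85, L=6 ×2
  A^-4: L=1 ×33, L=3 ×78, L=5 ×9
  A^-6: L=2 ×29, L=4 ×16
  A^-8: L=3 ×9, L=5 ×1
  A^-10: L=4 ×1
Each group contributes A^e * Σ count * d^(L-1):
Powers of d = -A^2 - A^-2: d^2 = A^4 + 2 + A^-4; d^3 = -A^6 - 3*A^2 - 3*A^-2 - A^-6; d^4 = A^8 + 4*A^4 + 6 + 4*A^-4 + A^-8; d^5 = -A^10 - 5*A^6 - 10*A^2 - 10*A^-2 - 5*A^-6 - A^-10; d^6 = A^12 + 6*A^8 + 15*A^4 + 20 + 15*A^-4 + 6*A^-8 + A^-12; d^7 = -A^14 - 7*A^10 - 21*A^6 - 35*A^2 - 35*A^-2 - 21*A^-6 - 7*A^-10 - A^-14.
  A^10 * (d^7) = -A^24 - 7*A^20 - 21*A^16 - 35*A^12 - 35*A^8 - 21*A^4 - 7 - A^-4
  A^8 * (10*d^6) = 10*A^20 + 60*A^16 + 150*A^12 + 200*A^8 + 150*A^4 + 60 + 10*A^-4
  A^6 * (45*d^5) = -45*A^16 - 225*A^12 - 450*A^8 - 450*A^4 - 225 - 45*A^-4
  A^4 * (118*d^4 + 2*d^6) = 2*A^16 + 130*A^12 + 502*A^8 + 748*A^4 + 502 + 130*A^-4 + 2*A^-8
  A^2 * (195*d^3 + 15*d^5) = -15*A^12 - 270*A^8 - 735*A^4 - 735 - 270*A^-4 - 15*A^-8
  A^0 * (203*d^2 + 49*d^4) = 49*A^8 + 399*A^4 + 700 + 399*A^-4 + 49*A^-8
  A^-2 * (123*d + 85*d^3 + 2*d^5) = -2*A^8 - 95*A^4 - 398 - 398*A^-4 - 95*A^-8 - 2*A^-12
  A^-4 * (33 + 78*d^2 + 9*d^4) = 9*A^4 + 114 + 243*A^-4 + 114*A^-8 + 9*A^-12
  A^-6 * (29*d + 16*d^3) = -16 - 77*A^-4 - 77*A^-8 - 16*A^-12
  A^-8 * (9*d^2 + d^4) = 1 + 13*A^-4 + 24*A^-8 + 13*A^-12 + A^-16
  A^-10 * (d^3) = -A^-4 - 3*A^-8 - 3*A^-12 - A^-16
Summing the groups: <K> = -A^24 + 3*A^20 - 4*A^16 + 5*A^12 - 6*A^8 + 5*A^4 - 4 + 3*A^-4 - A^-8 + A^-12
Normalise by the writhe: (-A^3)^(-w) = (-A^3)^(4) = A^12, so f(A) = A^12 * <K> = -A^36 + 3*A^32 - 4*A^28 + 5*A^24 - 6*A^20 + 5*A^16 - 4*A^12 + 3*A^8 - A^4 + 1.
Substitute A = t^(-1/4), i.e. A^e → t^(-e/4): V(t) = 1 - t^-1 + 3*t^-2 - 4*t^-3 + 5*t^-4 - 6*t^-5 + 5*t^-6 - 4*t^-7 + 3*t^-8 - t^-9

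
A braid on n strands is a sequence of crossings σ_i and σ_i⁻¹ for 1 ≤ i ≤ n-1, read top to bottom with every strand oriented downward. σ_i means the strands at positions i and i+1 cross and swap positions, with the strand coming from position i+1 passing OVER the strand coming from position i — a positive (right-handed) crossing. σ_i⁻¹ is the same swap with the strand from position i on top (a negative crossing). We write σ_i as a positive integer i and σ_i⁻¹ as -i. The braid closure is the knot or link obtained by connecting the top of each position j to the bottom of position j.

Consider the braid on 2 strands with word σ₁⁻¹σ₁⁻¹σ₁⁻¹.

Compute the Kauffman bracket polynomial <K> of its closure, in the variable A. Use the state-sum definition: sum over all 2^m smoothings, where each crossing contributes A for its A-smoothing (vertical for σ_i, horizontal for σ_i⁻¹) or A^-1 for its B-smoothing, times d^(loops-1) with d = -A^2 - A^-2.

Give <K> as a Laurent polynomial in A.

Braid: s1^-1 s1^-1 s1^-1 on 2 strands, 3 crossings.
Writhe w = (#positive) - (#negative) = 0 - 3 = -3.
Enumerate smoothing states for the bracket polynomial. There are 2^3 = 8 states.
Each crossing splits two ways (0=vertical, 1=horizontal). The state's weight is A^(#A-smoothings - #B-smoothings) * d^(loops - 1).
  state 000: A-exp=-3, loops=2, term = A^-3 * d^1
  state 001: A-exp=-1, loops=1, term = A^-1 * d^0
  state 010: A-exp=-1, loops=1, term = A^-1 * d^0
  state 011: A-exp=+1, loops=2, term = A^1 * d^1
  state 100: A-exp=-1, loops=1, term = A^-1 * d^0
  state 101: A-exp=+1, loops=2, term = A^1 * d^1
  state 110: A-exp=+1, loops=2, term = A^1 * d^1
  state 111: A-exp=+3, loops=3, term = A^3 * d^2
Collect the terms by A-exponent (count of states per loop number):
Powers of d = -A^2 - A^-2: d^2 = A^4 + 2 + A^-4.
  A^3 * (d^2) = A^7 + 2*A^3 + A^-1
  A^1 * (3*d) = -3*A^3 - 3*A^-1
  A^-1 * (3) = 3*A^-1
  A^-3 * (d) = -A^-1 - A^-5
Summing the groups: <K> = A^7 - A^3 - A^-5

Answer: A^7 - A^3 - A^-5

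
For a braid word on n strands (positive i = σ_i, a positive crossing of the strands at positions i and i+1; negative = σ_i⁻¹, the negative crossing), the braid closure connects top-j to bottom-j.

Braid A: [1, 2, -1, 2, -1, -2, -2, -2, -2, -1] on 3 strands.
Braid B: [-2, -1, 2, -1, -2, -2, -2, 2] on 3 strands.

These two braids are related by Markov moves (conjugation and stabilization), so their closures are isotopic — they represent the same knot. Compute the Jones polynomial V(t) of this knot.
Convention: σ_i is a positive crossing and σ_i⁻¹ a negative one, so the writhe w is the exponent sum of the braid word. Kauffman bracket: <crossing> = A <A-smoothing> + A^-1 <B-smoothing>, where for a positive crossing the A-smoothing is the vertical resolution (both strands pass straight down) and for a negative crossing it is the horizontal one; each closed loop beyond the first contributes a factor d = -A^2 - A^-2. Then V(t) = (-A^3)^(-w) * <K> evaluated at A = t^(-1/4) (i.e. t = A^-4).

t^-1 - t^-2 + 2*t^-3 - t^-4 + t^-5 - t^-6

Derivation:
Markov-equivalent braids have isotopic closures, hence identical knot invariants. Strip the Markov moves from each word to reach a common short braid β, then compute V(t) once on β.
Braid A: s1 s2 s1^-1 s2 s1^-1 s2^-1 s2^-1 s2^-1 s2^-1 s1^-1 on 3 strands reduces by inverse Markov moves (closure unchanged at each step):
  Deconjugate: the word is γ·β·γ⁻¹ with γ = s1 s2 (prefix) and γ⁻¹ = s2^-1 s1^-1 (suffix); strip both.
Reduced to β = s1^-1 s2 s1^-1 s2^-1 s2^-1 s2^-1 on 3 strands, 6 crossings.
Braid B: s2^-1 s1^-1 s2 s1^-1 s2^-1 s2^-1 s2^-1 s2 on 3 strands reduces by inverse Markov moves (closure unchanged at each step):
  Deconjugate: the word is γ·β·γ⁻¹ with γ = s2^-1 (prefix) and γ⁻¹ = s2 (suffix); strip both.
Reduced to β = s1^-1 s2 s1^-1 s2^-1 s2^-1 s2^-1 on 3 strands, 6 crossings.
Both give the same β = s1^-1 s2 s1^-1 s2^-1 s2^-1 s2^-1 on 3 strands, so one state sum suffices:
Braid: s1^-1 s2 s1^-1 s2^-1 s2^-1 s2^-1 on 3 strands, 6 crossings.
Writhe w = (#positive) - (#negative) = 1 - 5 = -4.
Computing the Kauffman bracket via state sum. There are 2^6 = 64 states.
For each crossing: s=0 is the vertical smoothing, s=1 horizontal. Crossing k contributes A^(sign_k * (1 - 2*s_k)); loop factor d = -A^2 - A^-2.
Tabulate the states by total A-exponent and number of loops L (A-exp: L × count):
  A^6: L=4 ×1
  A^4: L=3 ×6
  A^2: L=2 ×12, L=4 ×3
  A^0: L=1 ×9, L=3 ×10, L=5 ×1
  A^-2: L=2 ×12, L=4 ×3
  A^-4: L=1 ×2, L=3 ×4
  A^-6: L=2 ×1
Each group contributes A^e * Σ count * d^(L-1):
Powers of d = -A^2 - A^-2: d^2 = A^4 + 2 + A^-4; d^3 = -A^6 - 3*A^2 - 3*A^-2 - A^-6; d^4 = A^8 + 4*A^4 + 6 + 4*A^-4 + A^-8.
  A^6 * (d^3) = -A^12 - 3*A^8 - 3*A^4 - 1
  A^4 * (6*d^2) = 6*A^8 + 12*A^4 + 6
  A^2 * (12*d + 3*d^3) = -3*A^8 - 21*A^4 - 21 - 3*A^-4
  A^0 * (9 + 10*d^2 + d^4) = A^8 + 14*A^4 + 35 + 14*A^-4 + A^-8
  A^-2 * (12*d + 3*d^3) = -3*A^4 - 21 - 21*A^-4 - 3*A^-8
  A^-4 * (2 + 4*d^2) = 4 + 10*A^-4 + 4*A^-8
  A^-6 * (d) = -A^-4 - A^-8
Summing the groups: <K> = -A^12 + A^8 - A^4 + 2 - A^-4 + A^-8
Normalise by the writhe: (-A^3)^(-w) = (-A^3)^(4) = A^12, so f(A) = A^12 * <K> = -A^24 + A^20 - A^16 + 2*A^12 - A^8 + A^4.
Substitute A = t^(-1/4), i.e. A^e → t^(-e/4): V(t) = t^-1 - t^-2 + 2*t^-3 - t^-4 + t^-5 - t^-6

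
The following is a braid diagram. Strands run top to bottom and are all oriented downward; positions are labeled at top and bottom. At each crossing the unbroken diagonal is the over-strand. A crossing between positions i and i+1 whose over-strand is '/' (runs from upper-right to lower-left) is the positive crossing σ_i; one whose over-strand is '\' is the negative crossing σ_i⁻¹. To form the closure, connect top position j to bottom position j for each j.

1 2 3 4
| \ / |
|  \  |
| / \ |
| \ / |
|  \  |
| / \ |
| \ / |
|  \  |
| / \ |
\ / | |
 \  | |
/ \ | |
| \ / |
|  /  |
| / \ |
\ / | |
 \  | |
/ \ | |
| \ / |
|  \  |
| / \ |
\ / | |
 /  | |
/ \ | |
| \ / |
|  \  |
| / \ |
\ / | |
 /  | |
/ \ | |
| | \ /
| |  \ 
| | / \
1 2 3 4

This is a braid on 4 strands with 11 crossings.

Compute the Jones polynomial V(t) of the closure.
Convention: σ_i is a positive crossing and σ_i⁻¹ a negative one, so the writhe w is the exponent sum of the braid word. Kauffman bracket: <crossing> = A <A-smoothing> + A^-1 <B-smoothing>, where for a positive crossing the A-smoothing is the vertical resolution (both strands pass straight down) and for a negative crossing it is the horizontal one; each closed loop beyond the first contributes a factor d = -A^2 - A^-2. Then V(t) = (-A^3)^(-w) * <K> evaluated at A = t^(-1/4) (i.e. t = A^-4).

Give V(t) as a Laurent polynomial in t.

Reading the diagram top to bottom ('/'-over between positions i,i+1 = s_i, '\'-over = s_i^-1): braid word = s2^-1 s2^-1 s2^-1 s1^-1 s2 s1^-1 s2^-1 s1 s2^-1 s1 s3^-1.
The presented braid s2^-1 s2^-1 s2^-1 s1^-1 s2 s1^-1 s2^-1 s1 s2^-1 s1 s3^-1 on 4 strands reduces by inverse Markov moves (closure unchanged at each step):
  Destabilize: the word has the form β·s3^-1 where s3^-1 occurs only as the final letter (β ∈ B_3); drop it and the last strand → 3 strands.
Reduced to β = s2^-1 s2^-1 s2^-1 s1^-1 s2 s1^-1 s2^-1 s1 s2^-1 s1 on 3 strands, 10 crossings.
Compute on β:
Braid: s2^-1 s2^-1 s2^-1 s1^-1 s2 s1^-1 s2^-1 s1 s2^-1 s1 on 3 strands, 10 crossings.
Writhe w = (#positive) - (#negative) = 3 - 7 = -4.
State-sum expansion of <K>. There are 2^10 = 1024 states.
For each crossing: s=0 is the vertical smoothing, s=1 horizontal. Crossing k contributes A^(sign_k * (1 - 2*s_k)); loop factor d = -A^2 - A^-2.
Tabulate the states by total A-exponent and number of loops L (A-exp: L × count):
  A^10: L=6 ×1
  A^8: L=5 ×10
  A^6: L=4 ×41, L=6 ×4
  A^4: L=3 ×88, L=5 ×31, L=7 ×1
  A^2: L=2 ×102, L=4 ×99, L=6 ×9
  A^0: L=1 ×54, L=3 ×162, L=5 ×36
  A^-2: L=2 ×134, L=4 ×74, L=6 ×2
  A^-4: L=1 ×30, L=3 ×82, L=5 ×8
  A^-6: L=2 ×32, L=4 ×13
  A^-8: L=1 ×3, L=3 ×7
  A^-10: L=2 ×1
Each group contributes A^e * Σ count * d^(L-1):
Powers of d = -A^2 - A^-2: d^2 = A^4 + 2 + A^-4; d^3 = -A^6 - 3*A^2 - 3*A^-2 - A^-6; d^4 = A^8 + 4*A^4 + 6 + 4*A^-4 + A^-8; d^5 = -A^10 - 5*A^6 - 10*A^2 - 10*A^-2 - 5*A^-6 - A^-10; d^6 = A^12 + 6*A^8 + 15*A^4 + 20 + 15*A^-4 + 6*A^-8 + A^-12.
  A^10 * (d^5) = -A^20 - 5*A^16 - 10*A^12 - 10*A^8 - 5*A^4 - 1
  A^8 * (10*d^4) = 10*A^16 + 40*A^12 + 60*A^8 + 40*A^4 + 10
  A^6 * (41*d^3 + 4*d^5) = -4*A^16 - 61*A^12 - 163*A^8 - 163*A^4 - 61 - 4*A^-4
  A^4 * (88*d^2 + 31*d^4 + d^6) = A^16 + 37*A^12 + 227*A^8 + 382*A^4 + 227 + 37*A^-4 + A^-8
  A^2 * (102*d + 99*d^3 + 9*d^5) = -9*A^12 - 144*A^8 - 489*A^4 - 489 - 144*A^-4 - 9*A^-8
  A^0 * (54 + 162*d^2 + 36*d^4) = 36*A^8 + 306*A^4 + 594 + 306*A^-4 + 36*A^-8
  A^-2 * (134*d + 74*d^3 + 2*d^5) = -2*A^8 - 84*A^4 - 376 - 376*A^-4 - 84*A^-8 - 2*A^-12
  A^-4 * (30 + 82*d^2 + 8*d^4) = 8*A^4 + 114 + 242*A^-4 + 114*A^-8 + 8*A^-12
  A^-6 * (32*d + 13*d^3) = -13 - 71*A^-4 - 71*A^-8 - 13*A^-12
  A^-8 * (3 + 7*d^2) = 7*A^-4 + 17*A^-8 + 7*A^-12
  A^-10 * (d) = -A^-8 - A^-12
Summing the groups: <K> = -A^20 + 2*A^16 - 3*A^12 + 4*A^8 - 5*A^4 + 5 - 3*A^-4 + 3*A^-8 - A^-12
Normalise by the writhe: (-A^3)^(-w) = (-A^3)^(4) = A^12, so f(A) = A^12 * <K> = -A^32 + 2*A^28 - 3*A^24 + 4*A^20 - 5*A^16 + 5*A^12 - 3*A^8 + 3*A^4 - 1.
Substitute A = t^(-1/4), i.e. A^e → t^(-e/4): V(t) = -1 + 3*t^-1 - 3*t^-2 + 5*t^-3 - 5*t^-4 + 4*t^-5 - 3*t^-6 + 2*t^-7 - t^-8

Answer: -1 + 3*t^-1 - 3*t^-2 + 5*t^-3 - 5*t^-4 + 4*t^-5 - 3*t^-6 + 2*t^-7 - t^-8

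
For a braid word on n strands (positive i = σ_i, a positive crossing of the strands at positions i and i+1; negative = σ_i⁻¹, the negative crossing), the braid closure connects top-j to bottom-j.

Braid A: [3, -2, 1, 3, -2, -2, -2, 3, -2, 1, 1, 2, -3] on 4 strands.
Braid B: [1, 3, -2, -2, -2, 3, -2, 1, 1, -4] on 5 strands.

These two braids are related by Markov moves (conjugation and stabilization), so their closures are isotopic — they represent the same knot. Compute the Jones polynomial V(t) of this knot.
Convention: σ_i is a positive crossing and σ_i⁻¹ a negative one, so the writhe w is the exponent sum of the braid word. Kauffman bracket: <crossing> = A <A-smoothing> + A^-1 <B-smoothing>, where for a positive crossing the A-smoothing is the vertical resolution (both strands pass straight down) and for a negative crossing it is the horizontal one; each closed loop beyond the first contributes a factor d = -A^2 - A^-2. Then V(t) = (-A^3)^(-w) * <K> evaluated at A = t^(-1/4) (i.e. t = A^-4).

Markov-equivalent braids have isotopic closures, hence identical knot invariants. Strip the Markov moves from each word to reach a common short braid β, then compute V(t) once on β.
Braid A: s3 s2^-1 s1 s3 s2^-1 s2^-1 s2^-1 s3 s2^-1 s1 s1 s2 s3^-1 on 4 strands reduces by inverse Markov moves (closure unchanged at each step):
  Deconjugate: the word is γ·β·γ⁻¹ with γ = s3 (prefix) and γ⁻¹ = s3^-1 (suffix); strip both.
  Deconjugate: the word is γ·β·γ⁻¹ with γ = s2^-1 (prefix) and γ⁻¹ = s2 (suffix); strip both.
Reduced to β = s1 s3 s2^-1 s2^-1 s2^-1 s3 s2^-1 s1 s1 on 4 strands, 9 crossings.
Braid B: s1 s3 s2^-1 s2^-1 s2^-1 s3 s2^-1 s1 s1 s4^-1 on 5 strands reduces by inverse Markov moves (closure unchanged at each step):
  Destabilize: the word has the form β·s4^-1 where s4^-1 occurs only as the final letter (β ∈ B_4); drop it and the last strand → 4 strands.
Reduced to β = s1 s3 s2^-1 s2^-1 s2^-1 s3 s2^-1 s1 s1 on 4 strands, 9 crossings.
Both give the same β = s1 s3 s2^-1 s2^-1 s2^-1 s3 s2^-1 s1 s1 on 4 strands, so one state sum suffices:
Braid: s1 s3 s2^-1 s2^-1 s2^-1 s3 s2^-1 s1 s1 on 4 strands, 9 crossings.
Writhe w = (#positive) - (#negative) = 5 - 4 = 1.
Enumerate smoothing states for the bracket polynomial. There are 2^9 = 512 states.
For each crossing: s=0 is the vertical smoothing, s=1 horizontal. Crossing k contributes A^(sign_k * (1 - 2*s_k)); loop factor d = -A^2 - A^-2.
Tabulate the states by total A-exponent and number of loops L (A-exp: L × count):
  A^9: L=6 ×1
  A^7: L=5 ×9
  A^5: L=4 ×33, L=6 ×3
  A^3: L=3 ×64, L=5 ×19, L=7 ×1
  A^1: L=2 ×68, L=4 ×52, L=6 ×6
  A^-1: L=1 ×33, L=3 ×75, L=5 ×18
  A^-3: L=2 ×51, L=4 ×32, L=6 ×1
  A^-5: L=3 ×32, L=5 ×4
  A^-7: L=4 ×9
  A^-9: L=5 ×1
Each group contributes A^e * Σ count * d^(L-1):
Powers of d = -A^2 - A^-2: d^2 = A^4 + 2 + A^-4; d^3 = -A^6 - 3*A^2 - 3*A^-2 - A^-6; d^4 = A^8 + 4*A^4 + 6 + 4*A^-4 + A^-8; d^5 = -A^10 - 5*A^6 - 10*A^2 - 10*A^-2 - 5*A^-6 - A^-10; d^6 = A^12 + 6*A^8 + 15*A^4 + 20 + 15*A^-4 + 6*A^-8 + A^-12.
  A^9 * (d^5) = -A^19 - 5*A^15 - 10*A^11 - 10*A^7 - 5*A^3 - A^-1
  A^7 * (9*d^4) = 9*A^15 + 36*A^11 + 54*A^7 + 36*A^3 + 9*A^-1
  A^5 * (33*d^3 + 3*d^5) = -3*A^15 - 48*A^11 - 129*A^7 - 129*A^3 - 48*A^-1 - 3*A^-5
  A^3 * (64*d^2 + 19*d^4 + d^6) = A^15 + 25*A^11 + 155*A^7 + 262*A^3 + 155*A^-1 + 25*A^-5 + A^-9
  A^1 * (68*d + 52*d^3 + 6*d^5) = -6*A^11 - 82*A^7 - 284*A^3 - 284*A^-1 - 82*A^-5 - 6*A^-9
  A^-1 * (33 + 75*d^2 + 18*d^4) = 18*A^7 + 147*A^3 + 291*A^-1 + 147*A^-5 + 18*A^-9
  A^-3 * (51*d + 32*d^3 + d^5) = -A^7 - 37*A^3 - 157*A^-1 - 157*A^-5 - 37*A^-9 - A^-13
  A^-5 * (32*d^2 + 4*d^4) = 4*A^3 + 48*A^-1 + 88*A^-5 + 48*A^-9 + 4*A^-13
  A^-7 * (9*d^3) = -9*A^-1 - 27*A^-5 - 27*A^-9 - 9*A^-13
  A^-9 * (d^4) = A^-1 + 4*A^-5 + 6*A^-9 + 4*A^-13 + A^-17
Summing the groups: <K> = -A^19 + 2*A^15 - 3*A^11 + 5*A^7 - 6*A^3 + 5*A^-1 - 5*A^-5 + 3*A^-9 - 2*A^-13 + A^-17
Normalise by the writhe: (-A^3)^(-w) = (-A^3)^(-1) = -A^-3, so f(A) = -A^-3 * <K> = A^16 - 2*A^12 + 3*A^8 - 5*A^4 + 6 - 5*A^-4 + 5*A^-8 - 3*A^-12 + 2*A^-16 - A^-20.
Substitute A = t^(-1/4), i.e. A^e → t^(-e/4): V(t) = -t^5 + 2*t^4 - 3*t^3 + 5*t^2 - 5*t + 6 - 5*t^-1 + 3*t^-2 - 2*t^-3 + t^-4

Answer: -t^5 + 2*t^4 - 3*t^3 + 5*t^2 - 5*t + 6 - 5*t^-1 + 3*t^-2 - 2*t^-3 + t^-4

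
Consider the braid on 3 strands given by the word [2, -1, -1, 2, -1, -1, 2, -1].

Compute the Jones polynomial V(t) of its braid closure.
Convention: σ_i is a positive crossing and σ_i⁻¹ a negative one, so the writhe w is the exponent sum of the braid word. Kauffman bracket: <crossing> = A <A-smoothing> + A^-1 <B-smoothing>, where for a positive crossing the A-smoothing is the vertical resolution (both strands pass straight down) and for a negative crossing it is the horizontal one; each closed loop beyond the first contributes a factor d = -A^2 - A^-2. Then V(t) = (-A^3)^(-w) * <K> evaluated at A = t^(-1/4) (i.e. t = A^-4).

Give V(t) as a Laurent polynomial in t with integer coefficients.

-t^2 + 3*t - 4 + 6*t^-1 - 6*t^-2 + 6*t^-3 - 5*t^-4 + 3*t^-5 - t^-6

Derivation:
Braid: s2 s1^-1 s1^-1 s2 s1^-1 s1^-1 s2 s1^-1 on 3 strands, 8 crossings.
Writhe w = (#positive) - (#negative) = 3 - 5 = -2.
Enumerate smoothing states for the bracket polynomial. There are 2^8 = 256 states.
Each crossing splits two ways (0=vertical, 1=horizontal). The state's weight is A^(#A-smoothings - #B-smoothings) * d^(loops - 1).
Tabulate the states by total A-exponent and number of loops L (A-exp: L × count):
  A^8: L=6 ×1
  A^6: L=5 ×8
  A^4: L=4 ×28
  A^2: L=3 ×55, L=5 ×1
  A^0: L=2 ×63, L=4 ×7
  A^-2: L=1 ×35, L=3 ×21
  A^-4: L=2 ×26, L=4 ×2
  A^-6: L=3 ×8
  A^-8: L=4 ×1
Each group contributes A^e * Σ count * d^(L-1):
Powers of d = -A^2 - A^-2: d^2 = A^4 + 2 + A^-4; d^3 = -A^6 - 3*A^2 - 3*A^-2 - A^-6; d^4 = A^8 + 4*A^4 + 6 + 4*A^-4 + A^-8; d^5 = -A^10 - 5*A^6 - 10*A^2 - 10*A^-2 - 5*A^-6 - A^-10.
  A^8 * (d^5) = -A^18 - 5*A^14 - 10*A^10 - 10*A^6 - 5*A^2 - A^-2
  A^6 * (8*d^4) = 8*A^14 + 32*A^10 + 48*A^6 + 32*A^2 + 8*A^-2
  A^4 * (28*d^3) = -28*A^10 - 84*A^6 - 84*A^2 - 28*A^-2
  A^2 * (55*d^2 + d^4) = A^10 + 59*A^6 + 116*A^2 + 59*A^-2 + A^-6
  A^0 * (63*d + 7*d^3) = -7*A^6 - 84*A^2 - 84*A^-2 - 7*A^-6
  A^-2 * (35 + 21*d^2) = 21*A^2 + 77*A^-2 + 21*A^-6
  A^-4 * (26*d + 2*d^3) = -2*A^2 - 32*A^-2 - 32*A^-6 - 2*A^-10
  A^-6 * (8*d^2) = 8*A^-2 + 16*A^-6 + 8*A^-10
  A^-8 * (d^3) = -A^-2 - 3*A^-6 - 3*A^-10 - A^-14
Summing the groups: <K> = -A^18 + 3*A^14 - 5*A^10 + 6*A^6 - 6*A^2 + 6*A^-2 - 4*A^-6 + 3*A^-10 - A^-14
Normalise by the writhe: (-A^3)^(-w) = (-A^3)^(2) = A^6, so f(A) = A^6 * <K> = -A^24 + 3*A^20 - 5*A^16 + 6*A^12 - 6*A^8 + 6*A^4 - 4 + 3*A^-4 - A^-8.
Substitute A = t^(-1/4), i.e. A^e → t^(-e/4): V(t) = -t^2 + 3*t - 4 + 6*t^-1 - 6*t^-2 + 6*t^-3 - 5*t^-4 + 3*t^-5 - t^-6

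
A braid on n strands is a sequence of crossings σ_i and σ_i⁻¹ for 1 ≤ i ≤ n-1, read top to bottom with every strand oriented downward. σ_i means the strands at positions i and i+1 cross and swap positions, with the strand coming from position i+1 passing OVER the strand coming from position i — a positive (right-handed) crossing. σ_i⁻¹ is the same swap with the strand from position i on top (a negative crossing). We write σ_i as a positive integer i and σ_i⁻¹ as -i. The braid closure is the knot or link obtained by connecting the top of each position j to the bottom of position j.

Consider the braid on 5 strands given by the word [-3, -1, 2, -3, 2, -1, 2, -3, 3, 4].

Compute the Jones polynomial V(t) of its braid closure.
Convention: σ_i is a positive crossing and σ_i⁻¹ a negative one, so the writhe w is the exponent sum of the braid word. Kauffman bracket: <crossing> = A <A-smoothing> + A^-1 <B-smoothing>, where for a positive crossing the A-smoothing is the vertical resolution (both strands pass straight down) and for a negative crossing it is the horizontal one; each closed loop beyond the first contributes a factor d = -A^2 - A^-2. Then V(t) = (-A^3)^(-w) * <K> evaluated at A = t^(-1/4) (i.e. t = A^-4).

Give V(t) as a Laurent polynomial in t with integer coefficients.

-t^3 + 3*t^2 - 3*t + 4 - 4*t^-1 + 3*t^-2 - 2*t^-3 + t^-4

Derivation:
The presented braid s3^-1 s1^-1 s2 s3^-1 s2 s1^-1 s2 s3^-1 s3 s4 on 5 strands reduces by inverse Markov moves (closure unchanged at each step):
  Destabilize: the word has the form β·s4 where s4 occurs only as the final letter (β ∈ B_4); drop it and the last strand → 4 strands.
  Deconjugate: the word is γ·β·γ⁻¹ with γ = s3^-1 (prefix) and γ⁻¹ = s3 (suffix); strip both.
Reduced to β = s1^-1 s2 s3^-1 s2 s1^-1 s2 s3^-1 on 4 strands, 7 crossings.
Compute on β:
Braid: s1^-1 s2 s3^-1 s2 s1^-1 s2 s3^-1 on 4 strands, 7 crossings.
Writhe w = (#positive) - (#negative) = 3 - 4 = -1.
Enumerate smoothing states for the bracket polynomial. There are 2^7 = 128 states.
For each crossing: s=0 is the vertical smoothing, s=1 horizontal. Crossing k contributes A^(sign_k * (1 - 2*s_k)); loop factor d = -A^2 - A^-2.
Tabulate the states by total A-exponent and number of loops L (A-exp: L × count):
  A^7: L=4 ×1
  A^5: L=3 ×7
  A^3: L=2 ×19, L=4 ×2
  A^1: L=1 ×21, L=3 ×14
  A^-1: L=2 ×32, L=4 ×3
  A^-3: L=3 ×21
  A^-5: L=4 ×7
  A^-7: L=5 ×1
Each group contributes A^e * Σ count * d^(L-1):
Powers of d = -A^2 - A^-2: d^2 = A^4 + 2 + A^-4; d^3 = -A^6 - 3*A^2 - 3*A^-2 - A^-6; d^4 = A^8 + 4*A^4 + 6 + 4*A^-4 + A^-8.
  A^7 * (d^3) = -A^13 - 3*A^9 - 3*A^5 - A
  A^5 * (7*d^2) = 7*A^9 + 14*A^5 + 7*A
  A^3 * (19*d + 2*d^3) = -2*A^9 - 25*A^5 - 25*A - 2*A^-3
  A^1 * (21 + 14*d^2) = 14*A^5 + 49*A + 14*A^-3
  A^-1 * (32*d + 3*d^3) = -3*A^5 - 41*A - 41*A^-3 - 3*A^-7
  A^-3 * (21*d^2) = 21*A + 42*A^-3 + 21*A^-7
  A^-5 * (7*d^3) = -7*A - 21*A^-3 - 21*A^-7 - 7*A^-11
  A^-7 * (d^4) = A + 4*A^-3 + 6*A^-7 + 4*A^-11 + A^-15
Summing the groups: <K> = -A^13 + 2*A^9 - 3*A^5 + 4*A - 4*A^-3 + 3*A^-7 - 3*A^-11 + A^-15
Normalise by the writhe: (-A^3)^(-w) = (-A^3)^(1) = -A^3, so f(A) = -A^3 * <K> = A^16 - 2*A^12 + 3*A^8 - 4*A^4 + 4 - 3*A^-4 + 3*A^-8 - A^-12.
Substitute A = t^(-1/4), i.e. A^e → t^(-e/4): V(t) = -t^3 + 3*t^2 - 3*t + 4 - 4*t^-1 + 3*t^-2 - 2*t^-3 + t^-4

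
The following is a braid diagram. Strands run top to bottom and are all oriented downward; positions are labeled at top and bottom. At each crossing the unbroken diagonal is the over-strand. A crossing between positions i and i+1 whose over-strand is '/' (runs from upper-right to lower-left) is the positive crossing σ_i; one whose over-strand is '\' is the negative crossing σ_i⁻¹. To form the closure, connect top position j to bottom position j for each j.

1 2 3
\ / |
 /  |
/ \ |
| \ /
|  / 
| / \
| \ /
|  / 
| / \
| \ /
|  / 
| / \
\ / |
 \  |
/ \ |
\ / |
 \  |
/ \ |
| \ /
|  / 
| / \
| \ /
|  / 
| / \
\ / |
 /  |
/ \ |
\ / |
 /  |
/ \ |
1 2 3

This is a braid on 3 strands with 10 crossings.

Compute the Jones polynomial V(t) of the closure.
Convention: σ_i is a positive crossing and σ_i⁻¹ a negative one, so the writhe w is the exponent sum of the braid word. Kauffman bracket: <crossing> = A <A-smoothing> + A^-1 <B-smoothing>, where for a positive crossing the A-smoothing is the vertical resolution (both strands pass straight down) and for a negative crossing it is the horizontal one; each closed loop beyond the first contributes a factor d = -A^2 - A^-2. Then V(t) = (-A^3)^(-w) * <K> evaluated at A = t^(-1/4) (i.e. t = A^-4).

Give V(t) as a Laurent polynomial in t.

Reading the diagram top to bottom ('/'-over between positions i,i+1 = s_i, '\'-over = s_i^-1): braid word = s1 s2 s2 s2 s1^-1 s1^-1 s2 s2 s1 s1.
Braid: s1 s2 s2 s2 s1^-1 s1^-1 s2 s2 s1 s1 on 3 strands, 10 crossings.
Writhe w = (#positive) - (#negative) = 8 - 2 = 6.
Computing the Kauffman bracket via state sum. There are 2^10 = 1024 states.
Each crossing splits two ways (0=vertical, 1=horizontal). The state's weight is A^(#A-smoothings - #B-smoothings) * d^(loops - 1).
Tabulate the states by total A-exponent and number of loops L (A-exp: L × count):
  A^10: L=3 ×1
  A^8: L=2 ×7, L=4 ×3
  A^6: L=1 ×10, L=3 ×32, L=5 ×3
  A^4: L=2 ×76, L=4 ×43, L=6 ×1
  A^2: L=1 ×51, L=3 ×132, L=5 ×27
  A^0: L=2 ×135, L=4 ×109, L=6 ×8
  A^-2: L=3 ×161, L=5 ×48, L=7 ×1
  A^-4: L=4 ×109, L=6 ×11
  A^-6: L=5 ×44, L=7 ×1
  A^-8: L=6 ×10
  A^-10: L=7 ×1
Each group contributes A^e * Σ count * d^(L-1):
Powers of d = -A^2 - A^-2: d^2 = A^4 + 2 + A^-4; d^3 = -A^6 - 3*A^2 - 3*A^-2 - A^-6; d^4 = A^8 + 4*A^4 + 6 + 4*A^-4 + A^-8; d^5 = -A^10 - 5*A^6 - 10*A^2 - 10*A^-2 - 5*A^-6 - A^-10; d^6 = A^12 + 6*A^8 + 15*A^4 + 20 + 15*A^-4 + 6*A^-8 + A^-12.
  A^10 * (d^2) = A^14 + 2*A^10 + A^6
  A^8 * (7*d + 3*d^3) = -3*A^14 - 16*A^10 - 16*A^6 - 3*A^2
  A^6 * (10 + 32*d^2 + 3*d^4) = 3*A^14 + 44*A^10 + 92*A^6 + 44*A^2 + 3*A^-2
  A^4 * (76*d + 43*d^3 + d^5) = -A^14 - 48*A^10 - 215*A^6 - 215*A^2 - 48*A^-2 - A^-6
  A^2 * (51 + 132*d^2 + 27*d^4) = 27*A^10 + 240*A^6 + 477*A^2 + 240*A^-2 + 27*A^-6
  A^0 * (135*d + 109*d^3 + 8*d^5) = -8*A^10 - 149*A^6 - 542*A^2 - 542*A^-2 - 149*A^-6 - 8*A^-10
  A^-2 * (161*d^2 + 48*d^4 + d^6) = A^10 + 54*A^6 + 368*A^2 + 630*A^-2 + 368*A^-6 + 54*A^-10 + A^-14
  A^-4 * (109*d^3 + 11*d^5) = -11*A^6 - 164*A^2 - 437*A^-2 - 437*A^-6 - 164*A^-10 - 11*A^-14
  A^-6 * (44*d^4 + d^6) = A^6 + 50*A^2 + 191*A^-2 + 284*A^-6 + 191*A^-10 + 50*A^-14 + A^-18
  A^-8 * (10*d^5) = -10*A^2 - 50*A^-2 - 100*A^-6 - 100*A^-10 - 50*A^-14 - 10*A^-18
  A^-10 * (d^6) = A^2 + 6*A^-2 + 15*A^-6 + 20*A^-10 + 15*A^-14 + 6*A^-18 + A^-22
Summing the groups: <K> = 2*A^10 - 3*A^6 + 6*A^2 - 7*A^-2 + 7*A^-6 - 7*A^-10 + 5*A^-14 - 3*A^-18 + A^-22
Normalise by the writhe: (-A^3)^(-w) = (-A^3)^(-6) = A^-18, so f(A) = A^-18 * <K> = 2*A^-8 - 3*A^-12 + 6*A^-16 - 7*A^-20 + 7*A^-24 - 7*A^-28 + 5*A^-32 - 3*A^-36 + A^-40.
Substitute A = t^(-1/4), i.e. A^e → t^(-e/4): V(t) = t^10 - 3*t^9 + 5*t^8 - 7*t^7 + 7*t^6 - 7*t^5 + 6*t^4 - 3*t^3 + 2*t^2

Answer: t^10 - 3*t^9 + 5*t^8 - 7*t^7 + 7*t^6 - 7*t^5 + 6*t^4 - 3*t^3 + 2*t^2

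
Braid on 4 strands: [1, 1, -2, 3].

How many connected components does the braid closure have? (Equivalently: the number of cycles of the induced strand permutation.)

2

Derivation:
Track the strand permutation on 4 strands, starting from identity.
  step 1: s1 swaps positions 1,2 -> [2 1 3 4]
  step 2: s1 swaps positions 1,2 -> [1 2 3 4]
  step 3: s2^-1 swaps positions 2,3 -> [1 3 2 4]
  step 4: s3 swaps positions 3,4 -> [1 3 4 2]
Final permutation (position -> original strand): [1 3 4 2]
Closure components = cycle count of this permutation = 2.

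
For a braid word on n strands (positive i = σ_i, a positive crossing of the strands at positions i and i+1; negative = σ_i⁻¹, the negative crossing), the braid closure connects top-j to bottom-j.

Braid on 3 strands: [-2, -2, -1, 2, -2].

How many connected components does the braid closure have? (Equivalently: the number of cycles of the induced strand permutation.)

Track the strand permutation on 3 strands, starting from identity.
  step 1: s2^-1 swaps positions 2,3 -> [1 3 2]
  step 2: s2^-1 swaps positions 2,3 -> [1 2 3]
  step 3: s1^-1 swaps positions 1,2 -> [2 1 3]
  step 4: s2 swaps positions 2,3 -> [2 3 1]
  step 5: s2^-1 swaps positions 2,3 -> [2 1 3]
Final permutation (position -> original strand): [2 1 3]
Closure components = cycle count of this permutation = 2.

Answer: 2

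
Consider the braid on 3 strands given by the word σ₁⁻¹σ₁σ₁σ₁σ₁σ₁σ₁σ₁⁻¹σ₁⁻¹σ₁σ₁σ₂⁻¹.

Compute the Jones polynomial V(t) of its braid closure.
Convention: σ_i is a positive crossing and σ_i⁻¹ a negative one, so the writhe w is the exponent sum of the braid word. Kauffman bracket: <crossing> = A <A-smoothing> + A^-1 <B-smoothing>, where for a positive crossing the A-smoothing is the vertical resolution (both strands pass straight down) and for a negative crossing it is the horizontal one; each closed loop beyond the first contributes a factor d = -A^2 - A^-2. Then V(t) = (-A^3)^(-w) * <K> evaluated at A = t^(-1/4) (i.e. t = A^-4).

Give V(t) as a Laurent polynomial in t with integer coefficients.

The presented braid s1^-1 s1 s1 s1 s1 s1 s1 s1^-1 s1^-1 s1 s1 s2^-1 on 3 strands reduces by inverse Markov moves (closure unchanged at each step):
  Destabilize: the word has the form β·s2^-1 where s2^-1 occurs only as the final letter (β ∈ B_2); drop it and the last strand → 2 strands.
  Deconjugate: the word is γ·β·γ⁻¹ with γ = s1^-1 (prefix) and γ⁻¹ = s1 (suffix); strip both.
Reduced to β = s1 s1 s1 s1 s1 s1 s1^-1 s1^-1 s1 on 2 strands, 9 crossings.
Compute on β:
First cancel adjacent σ_i σ_i⁻¹ pairs (Reidemeister II — same braid, same closure): s1 s1 s1 s1 s1 s1 s1^-1 s1^-1 s1 → s1 s1 s1 s1 s1.
Braid: s1 s1 s1 s1 s1 on 2 strands, 5 crossings.
Writhe w = (#positive) - (#negative) = 5 - 0 = 5.
Enumerate smoothing states for the bracket polynomial. There are 2^5 = 32 states.
For each crossing: s=0 is the vertical smoothing, s=1 horizontal. Crossing k contributes A^(sign_k * (1 - 2*s_k)); loop factor d = -A^2 - A^-2.
  state 00000: A-exp=+5, loops=2, term = A^5 * d^1
  state 00001: A-exp=+3, loops=1, term = A^3 * d^0
  state 00010: A-exp=+3, loops=1, term = A^3 * d^0
  state 00011: A-exp=+1, loops=2, term = A^1 * d^1
  state 00100: A-exp=+3, loops=1, term = A^3 * d^0
  state 00101: A-exp=+1, loops=2, term = A^1 * d^1
  state 00110: A-exp=+1, loops=2, term = A^1 * d^1
  state 00111: A-exp=-1, loops=3, term = A^-1 * d^2
  state 01000: A-exp=+3, loops=1, term = A^3 * d^0
  state 01001: A-exp=+1, loops=2, term = A^1 * d^1
  state 01010: A-exp=+1, loops=2, term = A^1 * d^1
  state 01011: A-exp=-1, loops=3, term = A^-1 * d^2
  state 01100: A-exp=+1, loops=2, term = A^1 * d^1
  state 01101: A-exp=-1, loops=3, term = A^-1 * d^2
  state 01110: A-exp=-1, loops=3, term = A^-1 * d^2
  state 01111: A-exp=-3, loops=4, term = A^-3 * d^3
  state 10000: A-exp=+3, loops=1, term = A^3 * d^0
  state 10001: A-exp=+1, loops=2, term = A^1 * d^1
  state 10010: A-exp=+1, loops=2, term = A^1 * d^1
  state 10011: A-exp=-1, loops=3, term = A^-1 * d^2
  state 10100: A-exp=+1, loops=2, term = A^1 * d^1
  state 10101: A-exp=-1, loops=3, term = A^-1 * d^2
  state 10110: A-exp=-1, loops=3, term = A^-1 * d^2
  state 10111: A-exp=-3, loops=4, term = A^-3 * d^3
  state 11000: A-exp=+1, loops=2, term = A^1 * d^1
  state 11001: A-exp=-1, loops=3, term = A^-1 * d^2
  state 11010: A-exp=-1, loops=3, term = A^-1 * d^2
  state 11011: A-exp=-3, loops=4, term = A^-3 * d^3
  state 11100: A-exp=-1, loops=3, term = A^-1 * d^2
  state 11101: A-exp=-3, loops=4, term = A^-3 * d^3
  state 11110: A-exp=-3, loops=4, term = A^-3 * d^3
  state 11111: A-exp=-5, loops=5, term = A^-5 * d^4
Collect the terms by A-exponent (count of states per loop number):
Powers of d = -A^2 - A^-2: d^2 = A^4 + 2 + A^-4; d^3 = -A^6 - 3*A^2 - 3*A^-2 - A^-6; d^4 = A^8 + 4*A^4 + 6 + 4*A^-4 + A^-8.
  A^5 * (d) = -A^7 - A^3
  A^3 * (5) = 5*A^3
  A^1 * (10*d) = -10*A^3 - 10*A^-1
  A^-1 * (10*d^2) = 10*A^3 + 20*A^-1 + 10*A^-5
  A^-3 * (5*d^3) = -5*A^3 - 15*A^-1 - 15*A^-5 - 5*A^-9
  A^-5 * (d^4) = A^3 + 4*A^-1 + 6*A^-5 + 4*A^-9 + A^-13
Summing the groups: <K> = -A^7 - A^-1 + A^-5 - A^-9 + A^-13
Normalise by the writhe: (-A^3)^(-w) = (-A^3)^(-5) = -A^-15, so f(A) = -A^-15 * <K> = A^-8 + A^-16 - A^-20 + A^-24 - A^-28.
Substitute A = t^(-1/4), i.e. A^e → t^(-e/4): V(t) = -t^7 + t^6 - t^5 + t^4 + t^2

Answer: -t^7 + t^6 - t^5 + t^4 + t^2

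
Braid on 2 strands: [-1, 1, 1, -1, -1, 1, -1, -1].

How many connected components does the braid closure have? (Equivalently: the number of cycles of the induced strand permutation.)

Track the strand permutation on 2 strands, starting from identity.
  step 1: s1^-1 swaps positions 1,2 -> [2 1]
  step 2: s1 swaps positions 1,2 -> [1 2]
  step 3: s1 swaps positions 1,2 -> [2 1]
  step 4: s1^-1 swaps positions 1,2 -> [1 2]
  step 5: s1^-1 swaps positions 1,2 -> [2 1]
  step 6: s1 swaps positions 1,2 -> [1 2]
  step 7: s1^-1 swaps positions 1,2 -> [2 1]
  step 8: s1^-1 swaps positions 1,2 -> [1 2]
Final permutation (position -> original strand): [1 2]
Closure components = cycle count of this permutation = 2.

Answer: 2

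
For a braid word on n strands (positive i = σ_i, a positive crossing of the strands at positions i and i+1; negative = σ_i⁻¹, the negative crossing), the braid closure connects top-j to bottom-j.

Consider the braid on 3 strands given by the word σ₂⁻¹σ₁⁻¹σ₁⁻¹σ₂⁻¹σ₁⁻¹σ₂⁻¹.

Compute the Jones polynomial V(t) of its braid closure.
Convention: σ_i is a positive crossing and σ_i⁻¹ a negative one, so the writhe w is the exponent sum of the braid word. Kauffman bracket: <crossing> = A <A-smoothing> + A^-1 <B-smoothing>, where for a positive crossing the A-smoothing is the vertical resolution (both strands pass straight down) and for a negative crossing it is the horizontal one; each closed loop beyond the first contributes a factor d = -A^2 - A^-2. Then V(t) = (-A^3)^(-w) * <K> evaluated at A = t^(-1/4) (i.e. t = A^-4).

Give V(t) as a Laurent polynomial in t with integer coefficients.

Braid: s2^-1 s1^-1 s1^-1 s2^-1 s1^-1 s2^-1 on 3 strands, 6 crossings.
Writhe w = (#positive) - (#negative) = 0 - 6 = -6.
State-sum expansion of <K>. There are 2^6 = 64 states.
For each crossing: s=0 is the vertical smoothing, s=1 horizontal. Crossing k contributes A^(sign_k * (1 - 2*s_k)); loop factor d = -A^2 - A^-2.
Tabulate the states by total A-exponent and number of loops L (A-exp: L × count):
  A^6: L=3 ×1
  A^4: L=2 ×4, L=4 ×2
  A^2: L=1 ×4, L=3 ×11
  A^0: L=2 ×18, L=4 ×2
  A^-2: L=1 ×9, L=3 ×6
  A^-4: L=2 ×6
  A^-6: L=3 ×1
Each group contributes A^e * Σ count * d^(L-1):
Powers of d = -A^2 - A^-2: d^2 = A^4 + 2 + A^-4; d^3 = -A^6 - 3*A^2 - 3*A^-2 - A^-6.
  A^6 * (d^2) = A^10 + 2*A^6 + A^2
  A^4 * (4*d + 2*d^3) = -2*A^10 - 10*A^6 - 10*A^2 - 2*A^-2
  A^2 * (4 + 11*d^2) = 11*A^6 + 26*A^2 + 11*A^-2
  A^0 * (18*d + 2*d^3) = -2*A^6 - 24*A^2 - 24*A^-2 - 2*A^-6
  A^-2 * (9 + 6*d^2) = 6*A^2 + 21*A^-2 + 6*A^-6
  A^-4 * (6*d) = -6*A^-2 - 6*A^-6
  A^-6 * (d^2) = A^-2 + 2*A^-6 + A^-10
Summing the groups: <K> = -A^10 + A^6 - A^2 + A^-2 + A^-10
Normalise by the writhe: (-A^3)^(-w) = (-A^3)^(6) = A^18, so f(A) = A^18 * <K> = -A^28 + A^24 - A^20 + A^16 + A^8.
Substitute A = t^(-1/4), i.e. A^e → t^(-e/4): V(t) = t^-2 + t^-4 - t^-5 + t^-6 - t^-7

Answer: t^-2 + t^-4 - t^-5 + t^-6 - t^-7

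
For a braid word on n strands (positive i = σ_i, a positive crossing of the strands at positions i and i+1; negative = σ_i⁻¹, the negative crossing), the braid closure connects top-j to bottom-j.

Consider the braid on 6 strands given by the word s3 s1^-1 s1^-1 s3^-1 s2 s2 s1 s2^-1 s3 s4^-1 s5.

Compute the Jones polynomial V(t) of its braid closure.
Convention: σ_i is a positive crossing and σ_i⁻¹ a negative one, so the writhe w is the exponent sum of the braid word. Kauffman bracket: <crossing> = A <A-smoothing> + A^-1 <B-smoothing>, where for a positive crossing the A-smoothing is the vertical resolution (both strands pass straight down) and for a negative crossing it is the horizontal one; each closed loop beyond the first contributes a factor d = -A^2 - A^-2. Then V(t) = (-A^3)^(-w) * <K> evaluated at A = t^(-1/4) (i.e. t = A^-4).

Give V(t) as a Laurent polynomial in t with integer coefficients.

The presented braid s3 s1^-1 s1^-1 s3^-1 s2 s2 s1 s2^-1 s3 s4^-1 s5 on 6 strands reduces by inverse Markov moves (closure unchanged at each step):
  Destabilize: the word has the form β·s5 where s5 occurs only as the final letter (β ∈ B_5); drop it and the last strand → 5 strands.
  Destabilize: the word has the form β·s4^-1 where s4^-1 occurs only as the final letter (β ∈ B_4); drop it and the last strand → 4 strands.
Reduced to β = s3 s1^-1 s1^-1 s3^-1 s2 s2 s1 s2^-1 s3 on 4 strands, 9 crossings.
Compute on β:
Braid: s3 s1^-1 s1^-1 s3^-1 s2 s2 s1 s2^-1 s3 on 4 strands, 9 crossings.
Writhe w = (#positive) - (#negative) = 5 - 4 = 1.
State-sum expansion of <K>. There are 2^9 = 512 states.
Each crossing splits two ways (0=vertical, 1=horizontal). The state's weight is A^(#A-smoothings - #B-smoothings) * d^(loops - 1).
Tabulate the states by total A-exponent and number of loops L (A-exp: L × count):
  A^9: L=2 ×1
  A^7: L=1 ×2, L=3 ×7
  A^5: L=2 ×21, L=4 ×15
  A^3: L=1 ×13, L=3 ×61, L=5 ×10
  A^1: L=2 ×68, L=4 ×56, L=6 ×2
  A^-1: L=1 ×20, L=3 ×87, L=5 ×19
  A^-3: L=2 ×42, L=4 ×40, L=6 ×2
  A^-5: L=1 ×4, L=3 ×26, L=5 ×6
  A^-7: L=2 ×4, L=4 ×5
  A^-9: L=3 ×1
Each group contributes A^e * Σ count * d^(L-1):
Powers of d = -A^2 - A^-2: d^2 = A^4 + 2 + A^-4; d^3 = -A^6 - 3*A^2 - 3*A^-2 - A^-6; d^4 = A^8 + 4*A^4 + 6 + 4*A^-4 + A^-8; d^5 = -A^10 - 5*A^6 - 10*A^2 - 10*A^-2 - 5*A^-6 - A^-10.
  A^9 * (d) = -A^11 - A^7
  A^7 * (2 + 7*d^2) = 7*A^11 + 16*A^7 + 7*A^3
  A^5 * (21*d + 15*d^3) = -15*A^11 - 66*A^7 - 66*A^3 - 15*A^-1
  A^3 * (13 + 61*d^2 + 10*d^4) = 10*A^11 + 101*A^7 + 195*A^3 + 101*A^-1 + 10*A^-5
  A^1 * (68*d + 56*d^3 + 2*d^5) = -2*A^11 - 66*A^7 - 256*A^3 - 256*A^-1 - 66*A^-5 - 2*A^-9
  A^-1 * (20 + 87*d^2 + 19*d^4) = 19*A^7 + 163*A^3 + 308*A^-1 + 163*A^-5 + 19*A^-9
  A^-3 * (42*d + 40*d^3 + 2*d^5) = -2*A^7 - 50*A^3 - 182*A^-1 - 182*A^-5 - 50*A^-9 - 2*A^-13
  A^-5 * (4 + 26*d^2 + 6*d^4) = 6*A^3 + 50*A^-1 + 92*A^-5 + 50*A^-9 + 6*A^-13
  A^-7 * (4*d + 5*d^3) = -5*A^-1 - 19*A^-5 - 19*A^-9 - 5*A^-13
  A^-9 * (d^2) = A^-5 + 2*A^-9 + A^-13
Summing the groups: <K> = -A^11 + A^7 - A^3 + A^-1 - A^-5
Normalise by the writhe: (-A^3)^(-w) = (-A^3)^(-1) = -A^-3, so f(A) = -A^-3 * <K> = A^8 - A^4 + 1 - A^-4 + A^-8.
Substitute A = t^(-1/4), i.e. A^e → t^(-e/4): V(t) = t^2 - t + 1 - t^-1 + t^-2

Answer: t^2 - t + 1 - t^-1 + t^-2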